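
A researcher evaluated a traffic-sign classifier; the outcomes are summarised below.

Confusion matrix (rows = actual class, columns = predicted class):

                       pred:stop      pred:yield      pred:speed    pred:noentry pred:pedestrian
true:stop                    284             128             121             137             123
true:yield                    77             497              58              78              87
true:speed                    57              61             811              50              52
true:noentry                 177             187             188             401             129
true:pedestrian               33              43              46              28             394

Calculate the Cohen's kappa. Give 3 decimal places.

0.450

Observed agreement pₒ = trace/N = 2387/4247 = 0.5620
Expected agreement pₑ = Σ (rowᵢ·colᵢ)/N² = (793·628 + 797·916 + 1031·1224 + 1082·694 + 544·785)/4247² = 0.2034
κ = (pₒ − pₑ)/(1 − pₑ) = (0.5620 − 0.2034)/(1 − 0.2034) = 0.450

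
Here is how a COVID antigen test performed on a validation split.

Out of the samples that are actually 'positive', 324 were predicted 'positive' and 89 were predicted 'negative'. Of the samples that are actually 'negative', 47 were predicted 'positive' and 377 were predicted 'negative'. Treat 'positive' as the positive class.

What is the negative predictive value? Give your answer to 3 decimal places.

NPV = TN/(TN+FN) = 377/(377+89) = 0.809

0.809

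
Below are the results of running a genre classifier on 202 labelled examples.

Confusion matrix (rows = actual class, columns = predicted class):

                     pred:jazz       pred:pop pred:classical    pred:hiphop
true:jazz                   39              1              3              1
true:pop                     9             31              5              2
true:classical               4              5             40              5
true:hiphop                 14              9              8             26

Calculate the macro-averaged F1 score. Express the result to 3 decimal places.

0.669

Per-class F1 score (2·TP/(2·TP+FP+FN)):
  jazz: TP=39, FP=9+4+14=27, FN=1+3+1=5 → 78/110 = 0.7091
  pop: TP=31, FP=1+5+9=15, FN=9+5+2=16 → 62/93 = 0.6667
  classical: TP=40, FP=3+5+8=16, FN=4+5+5=14 → 80/110 = 0.7273
  hiphop: TP=26, FP=1+2+5=8, FN=14+9+8=31 → 52/91 = 0.5714
Macro-F1 score = mean = (0.7091 + 0.6667 + 0.7273 + 0.5714) / 4 = 0.669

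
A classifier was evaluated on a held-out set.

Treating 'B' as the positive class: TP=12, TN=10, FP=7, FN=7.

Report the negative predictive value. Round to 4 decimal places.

0.5882

NPV = TN/(TN+FN) = 10/(10+7) = 0.5882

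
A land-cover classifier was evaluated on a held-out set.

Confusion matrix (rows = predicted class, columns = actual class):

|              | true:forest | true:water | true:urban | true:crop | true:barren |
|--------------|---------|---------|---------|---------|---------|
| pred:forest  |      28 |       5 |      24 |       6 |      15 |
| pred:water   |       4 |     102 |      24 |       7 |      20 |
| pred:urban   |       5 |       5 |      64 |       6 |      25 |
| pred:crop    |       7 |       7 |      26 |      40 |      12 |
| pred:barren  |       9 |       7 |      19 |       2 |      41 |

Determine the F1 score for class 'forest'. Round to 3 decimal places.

F1 score = 2·TP/(2·TP+FP+FN).
forest: TP=28, FP=5+24+6+15=50, FN=4+5+7+9=25 → 56/131 = 0.4275

0.427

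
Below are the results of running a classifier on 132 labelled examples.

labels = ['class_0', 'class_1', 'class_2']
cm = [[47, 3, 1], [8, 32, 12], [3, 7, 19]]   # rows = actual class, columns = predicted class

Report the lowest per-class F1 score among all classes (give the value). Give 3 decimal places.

Per-class F1 score (2·TP/(2·TP+FP+FN)):
  class_0: TP=47, FP=8+3=11, FN=3+1=4 → 94/109 = 0.8624
  class_1: TP=32, FP=3+7=10, FN=8+12=20 → 64/94 = 0.6809
  class_2: TP=19, FP=1+12=13, FN=3+7=10 → 38/61 = 0.6230
Lowest is class 'class_2' with F1 score = 0.623.

0.623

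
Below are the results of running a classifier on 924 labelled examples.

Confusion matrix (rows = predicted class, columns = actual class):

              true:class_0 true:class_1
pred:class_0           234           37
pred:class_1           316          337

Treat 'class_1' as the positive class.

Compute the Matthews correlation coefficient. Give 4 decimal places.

0.3520

MCC = (TP·TN − FP·FN) / √((TP+FP)(TP+FN)(TN+FP)(TN+FN))
Numerator = 337·234 − 316·37 = 67166
Denominator = √(653·374·550·271) = √36401289100 = 190791.2186
MCC = 67166 / 190791.2186 = 0.3520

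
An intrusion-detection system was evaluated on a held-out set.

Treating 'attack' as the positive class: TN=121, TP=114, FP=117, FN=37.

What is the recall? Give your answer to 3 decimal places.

0.755

Recall = TP/(TP+FN) = 114/(114+37) = 114/151 = 0.755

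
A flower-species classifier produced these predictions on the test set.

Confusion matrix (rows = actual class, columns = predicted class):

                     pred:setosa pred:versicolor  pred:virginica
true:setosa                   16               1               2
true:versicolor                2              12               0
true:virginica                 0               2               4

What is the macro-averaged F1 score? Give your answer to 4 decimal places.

0.7864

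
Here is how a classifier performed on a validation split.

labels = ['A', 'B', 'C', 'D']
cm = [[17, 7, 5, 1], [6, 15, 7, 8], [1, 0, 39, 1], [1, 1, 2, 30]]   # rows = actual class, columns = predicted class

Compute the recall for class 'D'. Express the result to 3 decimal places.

Take TP from the diagonal, FP from the rest of the 'D' prediction marginal, FN from the rest of the 'D' actual marginal.
recall = TP/(TP+FN).
D: TP=30, FN=1+1+2=4 → 30/34 = 0.8824

0.882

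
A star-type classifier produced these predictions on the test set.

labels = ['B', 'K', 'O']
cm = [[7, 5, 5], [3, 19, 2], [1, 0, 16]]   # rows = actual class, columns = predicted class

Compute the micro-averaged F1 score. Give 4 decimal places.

Micro-averaging pools counts across classes: ΣTP=42, ΣFP=16, ΣFN=16.
Micro-F1 score = 2·TP/(2·TP+FP+FN) on pooled counts = 0.7241 (equals overall accuracy in single-label multiclass).

0.7241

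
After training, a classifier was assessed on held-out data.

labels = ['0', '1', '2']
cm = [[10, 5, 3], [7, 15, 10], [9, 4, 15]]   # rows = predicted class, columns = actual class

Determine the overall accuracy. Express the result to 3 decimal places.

Accuracy = trace / total = (10+15+15=40) / 78 = 40/78 = 0.513

0.513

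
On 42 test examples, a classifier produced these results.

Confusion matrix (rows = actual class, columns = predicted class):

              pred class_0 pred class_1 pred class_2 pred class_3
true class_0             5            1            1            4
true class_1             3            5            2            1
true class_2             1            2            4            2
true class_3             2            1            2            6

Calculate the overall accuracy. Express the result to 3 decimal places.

0.476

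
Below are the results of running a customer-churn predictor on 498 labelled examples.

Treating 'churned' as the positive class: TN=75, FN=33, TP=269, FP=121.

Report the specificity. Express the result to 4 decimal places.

0.3827

Specificity = TN/(TN+FP) = 75/(75+121) = 0.3827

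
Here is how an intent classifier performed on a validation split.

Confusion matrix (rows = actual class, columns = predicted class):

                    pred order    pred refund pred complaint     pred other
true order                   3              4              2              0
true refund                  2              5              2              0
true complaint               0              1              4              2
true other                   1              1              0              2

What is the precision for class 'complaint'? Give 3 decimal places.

precision = TP/(TP+FP).
complaint: TP=4, FP=2+2+0=4 → 4/8 = 0.5000

0.500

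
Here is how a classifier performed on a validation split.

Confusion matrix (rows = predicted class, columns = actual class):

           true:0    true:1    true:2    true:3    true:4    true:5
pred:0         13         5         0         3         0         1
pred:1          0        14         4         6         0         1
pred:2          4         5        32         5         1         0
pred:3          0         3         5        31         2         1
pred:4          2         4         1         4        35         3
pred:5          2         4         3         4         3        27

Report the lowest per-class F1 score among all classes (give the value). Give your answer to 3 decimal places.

Per-class F1 score (2·TP/(2·TP+FP+FN)):
  0: TP=13, FP=5+0+3+0+1=9, FN=0+4+0+2+2=8 → 26/43 = 0.6047
  1: TP=14, FP=0+4+6+0+1=11, FN=5+5+3+4+4=21 → 28/60 = 0.4667
  2: TP=32, FP=4+5+5+1+0=15, FN=0+4+5+1+3=13 → 64/92 = 0.6957
  3: TP=31, FP=0+3+5+2+1=11, FN=3+6+5+4+4=22 → 62/95 = 0.6526
  4: TP=35, FP=2+4+1+4+3=14, FN=0+0+1+2+3=6 → 70/90 = 0.7778
  5: TP=27, FP=2+4+3+4+3=16, FN=1+1+0+1+3=6 → 54/76 = 0.7105
Lowest is class '1' with F1 score = 0.467.

0.467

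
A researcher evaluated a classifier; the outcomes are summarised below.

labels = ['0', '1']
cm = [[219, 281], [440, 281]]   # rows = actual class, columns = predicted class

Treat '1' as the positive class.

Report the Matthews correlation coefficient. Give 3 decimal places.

-0.170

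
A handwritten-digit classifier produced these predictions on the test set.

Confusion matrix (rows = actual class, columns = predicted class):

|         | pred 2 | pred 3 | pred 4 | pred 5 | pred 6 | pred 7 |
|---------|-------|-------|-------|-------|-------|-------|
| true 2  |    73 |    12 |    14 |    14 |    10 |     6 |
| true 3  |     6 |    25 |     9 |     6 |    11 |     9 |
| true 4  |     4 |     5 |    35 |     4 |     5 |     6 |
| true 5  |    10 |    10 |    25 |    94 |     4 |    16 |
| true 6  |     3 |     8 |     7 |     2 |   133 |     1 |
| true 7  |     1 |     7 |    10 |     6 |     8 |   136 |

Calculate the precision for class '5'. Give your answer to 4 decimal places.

0.7460

precision = TP/(TP+FP).
5: TP=94, FP=14+6+4+2+6=32 → 94/126 = 0.74603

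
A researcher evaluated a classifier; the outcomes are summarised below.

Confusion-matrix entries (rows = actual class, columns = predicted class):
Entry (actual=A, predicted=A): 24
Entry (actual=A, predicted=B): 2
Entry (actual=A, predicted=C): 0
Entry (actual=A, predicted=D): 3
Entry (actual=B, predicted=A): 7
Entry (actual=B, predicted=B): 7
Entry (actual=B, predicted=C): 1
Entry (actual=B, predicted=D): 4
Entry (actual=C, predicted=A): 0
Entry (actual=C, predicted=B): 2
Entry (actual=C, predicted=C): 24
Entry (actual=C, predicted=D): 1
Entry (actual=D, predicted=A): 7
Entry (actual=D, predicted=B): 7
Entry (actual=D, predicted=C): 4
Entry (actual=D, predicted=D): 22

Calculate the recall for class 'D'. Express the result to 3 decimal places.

One-vs-rest for 'D': TP = diagonal; FP = other classes predicted 'D'; FN = 'D' predicted as other.
recall = TP/(TP+FN).
D: TP=22, FN=7+7+4=18 → 22/40 = 0.5500

0.550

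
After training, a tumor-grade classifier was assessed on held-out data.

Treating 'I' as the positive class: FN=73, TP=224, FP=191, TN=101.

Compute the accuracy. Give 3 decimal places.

0.552

Accuracy = (TP+TN)/N = (224+101)/589 = 0.552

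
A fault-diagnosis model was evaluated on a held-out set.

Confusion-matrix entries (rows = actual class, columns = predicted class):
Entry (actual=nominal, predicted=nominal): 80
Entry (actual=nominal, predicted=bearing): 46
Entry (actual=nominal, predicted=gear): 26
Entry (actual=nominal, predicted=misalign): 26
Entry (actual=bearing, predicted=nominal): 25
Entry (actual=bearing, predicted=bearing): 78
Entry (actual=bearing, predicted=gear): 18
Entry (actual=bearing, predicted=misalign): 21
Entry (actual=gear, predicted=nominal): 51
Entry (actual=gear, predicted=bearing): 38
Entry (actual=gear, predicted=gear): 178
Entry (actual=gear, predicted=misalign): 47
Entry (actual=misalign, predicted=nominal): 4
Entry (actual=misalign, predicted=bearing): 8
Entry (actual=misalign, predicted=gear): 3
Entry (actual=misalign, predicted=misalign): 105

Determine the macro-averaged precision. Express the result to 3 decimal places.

Per-class precision (TP/(TP+FP)):
  nominal: TP=80, FP=25+51+4=80 → 80/160 = 0.5000
  bearing: TP=78, FP=46+38+8=92 → 78/170 = 0.4588
  gear: TP=178, FP=26+18+3=47 → 178/225 = 0.7911
  misalign: TP=105, FP=26+21+47=94 → 105/199 = 0.5276
Macro-precision = mean = (0.5000 + 0.4588 + 0.7911 + 0.5276) / 4 = 0.569

0.569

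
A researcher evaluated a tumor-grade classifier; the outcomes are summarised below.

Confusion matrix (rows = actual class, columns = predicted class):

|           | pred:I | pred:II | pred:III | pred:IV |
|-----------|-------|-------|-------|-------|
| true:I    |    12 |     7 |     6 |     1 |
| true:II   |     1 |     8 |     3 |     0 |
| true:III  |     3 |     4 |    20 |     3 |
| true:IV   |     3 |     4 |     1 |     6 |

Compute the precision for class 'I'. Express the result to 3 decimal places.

0.632

Treat 'I' as positive and all other classes as negative.
precision = TP/(TP+FP).
I: TP=12, FP=1+3+3=7 → 12/19 = 0.6316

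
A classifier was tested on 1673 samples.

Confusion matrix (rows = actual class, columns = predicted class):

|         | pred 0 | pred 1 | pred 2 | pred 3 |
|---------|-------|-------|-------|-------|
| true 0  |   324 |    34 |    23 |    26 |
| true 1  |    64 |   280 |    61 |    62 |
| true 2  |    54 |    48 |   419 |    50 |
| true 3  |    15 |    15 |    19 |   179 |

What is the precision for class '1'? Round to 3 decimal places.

0.743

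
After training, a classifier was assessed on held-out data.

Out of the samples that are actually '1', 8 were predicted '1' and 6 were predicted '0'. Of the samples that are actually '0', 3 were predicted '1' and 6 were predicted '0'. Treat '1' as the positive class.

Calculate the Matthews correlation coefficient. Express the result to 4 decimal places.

MCC = (TP·TN − FP·FN) / √((TP+FP)(TP+FN)(TN+FP)(TN+FN))
Numerator = 8·6 − 3·6 = 30
Denominator = √(11·14·9·12) = √16632 = 128.9651
MCC = 30 / 128.9651 = 0.2326

0.2326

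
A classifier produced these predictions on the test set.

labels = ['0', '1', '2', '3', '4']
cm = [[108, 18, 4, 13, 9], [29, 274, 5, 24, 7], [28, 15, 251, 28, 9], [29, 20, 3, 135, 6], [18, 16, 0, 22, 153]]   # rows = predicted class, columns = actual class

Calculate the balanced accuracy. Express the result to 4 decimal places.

Balanced accuracy = mean of per-class recall.
  0: recall = 108/212 = 0.50943
  1: recall = 274/343 = 0.79883
  2: recall = 251/263 = 0.95437
  3: recall = 135/222 = 0.60811
  4: recall = 153/184 = 0.83152
Mean = (0.50943 + 0.79883 + 0.95437 + 0.60811 + 0.83152) / 5 = 0.7405

0.7405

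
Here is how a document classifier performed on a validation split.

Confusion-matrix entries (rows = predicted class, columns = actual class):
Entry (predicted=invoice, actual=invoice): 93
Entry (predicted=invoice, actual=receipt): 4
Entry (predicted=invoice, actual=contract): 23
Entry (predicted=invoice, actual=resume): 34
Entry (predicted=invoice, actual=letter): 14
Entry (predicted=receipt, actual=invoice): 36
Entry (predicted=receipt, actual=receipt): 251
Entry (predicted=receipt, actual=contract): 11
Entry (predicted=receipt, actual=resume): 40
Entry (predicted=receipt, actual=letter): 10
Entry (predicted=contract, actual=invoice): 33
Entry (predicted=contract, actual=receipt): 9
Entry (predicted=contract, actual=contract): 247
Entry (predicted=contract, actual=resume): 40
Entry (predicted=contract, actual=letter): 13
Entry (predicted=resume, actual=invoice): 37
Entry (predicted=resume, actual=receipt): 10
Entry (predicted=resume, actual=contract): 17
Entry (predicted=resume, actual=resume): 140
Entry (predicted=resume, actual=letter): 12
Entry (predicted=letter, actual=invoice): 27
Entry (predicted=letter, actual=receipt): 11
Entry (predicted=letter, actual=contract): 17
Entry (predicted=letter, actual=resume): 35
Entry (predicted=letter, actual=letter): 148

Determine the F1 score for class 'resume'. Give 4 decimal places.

Treat 'resume' as positive and all other classes as negative.
F1 score = 2·TP/(2·TP+FP+FN).
resume: TP=140, FP=37+10+17+12=76, FN=34+40+40+35=149 → 280/505 = 0.55446

0.5545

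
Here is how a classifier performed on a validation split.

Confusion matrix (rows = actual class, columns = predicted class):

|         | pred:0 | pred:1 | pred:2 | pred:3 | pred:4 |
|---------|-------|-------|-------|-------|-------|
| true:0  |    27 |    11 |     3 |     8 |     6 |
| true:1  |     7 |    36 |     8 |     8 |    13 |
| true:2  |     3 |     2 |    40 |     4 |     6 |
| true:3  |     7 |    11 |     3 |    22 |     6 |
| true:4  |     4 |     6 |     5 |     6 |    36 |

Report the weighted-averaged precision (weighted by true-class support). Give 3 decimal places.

Per-class precision (TP/(TP+FP)):
  0: TP=27, FP=7+3+7+4=21 → 27/48 = 0.5625
  1: TP=36, FP=11+2+11+6=30 → 36/66 = 0.5455
  2: TP=40, FP=3+8+3+5=19 → 40/59 = 0.6780
  3: TP=22, FP=8+8+4+6=26 → 22/48 = 0.4583
  4: TP=36, FP=6+13+6+6=31 → 36/67 = 0.5373
Weighted-precision = Σ (supportᵢ/N)·precisionᵢ with N=288: (55/288)·0.5625 + (72/288)·0.5455 + (55/288)·0.6780 + (49/288)·0.4583 + (57/288)·0.5373 = 0.558

0.558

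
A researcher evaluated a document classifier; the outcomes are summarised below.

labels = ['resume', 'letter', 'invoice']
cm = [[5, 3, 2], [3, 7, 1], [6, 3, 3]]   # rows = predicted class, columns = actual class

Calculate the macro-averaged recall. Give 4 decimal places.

Per-class recall (TP/(TP+FN)):
  resume: TP=5, FN=3+6=9 → 5/14 = 0.35714
  letter: TP=7, FN=3+3=6 → 7/13 = 0.53846
  invoice: TP=3, FN=2+1=3 → 3/6 = 0.50000
Macro-recall = mean = (0.35714 + 0.53846 + 0.50000) / 3 = 0.4652

0.4652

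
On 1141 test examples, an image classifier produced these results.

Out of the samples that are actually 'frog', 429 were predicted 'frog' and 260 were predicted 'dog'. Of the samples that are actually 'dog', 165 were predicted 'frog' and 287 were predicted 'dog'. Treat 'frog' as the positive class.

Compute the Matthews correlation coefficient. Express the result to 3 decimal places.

MCC = (TP·TN − FP·FN) / √((TP+FP)(TP+FN)(TN+FP)(TN+FN))
Numerator = 429·287 − 165·260 = 80223
Denominator = √(594·689·452·547) = √101188562904 = 318101.4978
MCC = 80223 / 318101.4978 = 0.252

0.252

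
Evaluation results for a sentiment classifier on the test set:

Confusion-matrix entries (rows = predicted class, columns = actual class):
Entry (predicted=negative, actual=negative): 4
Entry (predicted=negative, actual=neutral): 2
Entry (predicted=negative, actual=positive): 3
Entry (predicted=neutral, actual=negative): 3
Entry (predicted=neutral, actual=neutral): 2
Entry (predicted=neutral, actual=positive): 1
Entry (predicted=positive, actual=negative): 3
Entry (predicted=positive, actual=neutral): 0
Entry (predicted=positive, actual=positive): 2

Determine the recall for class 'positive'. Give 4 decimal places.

0.3333

recall = TP/(TP+FN).
positive: TP=2, FN=3+1=4 → 2/6 = 0.33333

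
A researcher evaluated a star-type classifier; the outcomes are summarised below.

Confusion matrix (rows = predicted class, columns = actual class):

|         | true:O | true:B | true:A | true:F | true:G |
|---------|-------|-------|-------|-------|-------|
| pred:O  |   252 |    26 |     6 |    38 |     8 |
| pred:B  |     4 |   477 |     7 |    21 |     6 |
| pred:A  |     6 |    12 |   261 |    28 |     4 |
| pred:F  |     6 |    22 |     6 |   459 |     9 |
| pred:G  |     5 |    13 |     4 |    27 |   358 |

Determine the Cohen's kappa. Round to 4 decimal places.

0.8414

Observed agreement pₒ = trace/N = 1807/2065 = 0.87506
Expected agreement pₑ = Σ (rowᵢ·colᵢ)/N² = (273·330 + 550·515 + 284·311 + 573·502 + 385·407)/2065² = 0.21247
κ = (pₒ − pₑ)/(1 − pₑ) = (0.87506 − 0.21247)/(1 − 0.21247) = 0.8414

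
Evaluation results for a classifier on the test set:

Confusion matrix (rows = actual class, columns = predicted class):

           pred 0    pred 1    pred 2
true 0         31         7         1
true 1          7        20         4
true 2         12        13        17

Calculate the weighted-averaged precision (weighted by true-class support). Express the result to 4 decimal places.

0.6441

Per-class precision (TP/(TP+FP)):
  0: TP=31, FP=7+12=19 → 31/50 = 0.62000
  1: TP=20, FP=7+13=20 → 20/40 = 0.50000
  2: TP=17, FP=1+4=5 → 17/22 = 0.77273
Weighted-precision = Σ (supportᵢ/N)·precisionᵢ with N=112: (39/112)·0.62000 + (31/112)·0.50000 + (42/112)·0.77273 = 0.6441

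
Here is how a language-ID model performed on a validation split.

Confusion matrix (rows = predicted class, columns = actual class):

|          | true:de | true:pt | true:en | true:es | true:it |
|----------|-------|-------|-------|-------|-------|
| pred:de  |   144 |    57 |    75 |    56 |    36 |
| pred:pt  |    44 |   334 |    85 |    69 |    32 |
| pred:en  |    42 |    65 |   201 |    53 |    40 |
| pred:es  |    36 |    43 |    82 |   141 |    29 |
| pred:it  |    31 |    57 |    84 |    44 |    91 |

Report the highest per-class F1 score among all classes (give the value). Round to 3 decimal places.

Per-class F1 score (2·TP/(2·TP+FP+FN)):
  de: TP=144, FP=57+75+56+36=224, FN=44+42+36+31=153 → 288/665 = 0.4331
  pt: TP=334, FP=44+85+69+32=230, FN=57+65+43+57=222 → 668/1120 = 0.5964
  en: TP=201, FP=42+65+53+40=200, FN=75+85+82+84=326 → 402/928 = 0.4332
  es: TP=141, FP=36+43+82+29=190, FN=56+69+53+44=222 → 282/694 = 0.4063
  it: TP=91, FP=31+57+84+44=216, FN=36+32+40+29=137 → 182/535 = 0.3402
Highest is class 'pt' with F1 score = 0.596.

0.596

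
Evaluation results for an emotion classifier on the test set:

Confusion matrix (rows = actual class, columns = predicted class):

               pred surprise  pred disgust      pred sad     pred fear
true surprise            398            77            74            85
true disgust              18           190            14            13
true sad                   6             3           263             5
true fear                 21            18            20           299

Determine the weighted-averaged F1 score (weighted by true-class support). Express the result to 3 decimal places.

0.762

Per-class F1 score (2·TP/(2·TP+FP+FN)):
  surprise: TP=398, FP=18+6+21=45, FN=77+74+85=236 → 796/1077 = 0.7391
  disgust: TP=190, FP=77+3+18=98, FN=18+14+13=45 → 380/523 = 0.7266
  sad: TP=263, FP=74+14+20=108, FN=6+3+5=14 → 526/648 = 0.8117
  fear: TP=299, FP=85+13+5=103, FN=21+18+20=59 → 598/760 = 0.7868
Weighted-F1 score = Σ (supportᵢ/N)·F1 scoreᵢ with N=1504: (634/1504)·0.7391 + (235/1504)·0.7266 + (277/1504)·0.8117 + (358/1504)·0.7868 = 0.762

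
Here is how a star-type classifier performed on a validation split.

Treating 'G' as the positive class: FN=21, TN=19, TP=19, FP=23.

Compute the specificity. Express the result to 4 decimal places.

Specificity = TN/(TN+FP) = 19/(19+23) = 0.4524

0.4524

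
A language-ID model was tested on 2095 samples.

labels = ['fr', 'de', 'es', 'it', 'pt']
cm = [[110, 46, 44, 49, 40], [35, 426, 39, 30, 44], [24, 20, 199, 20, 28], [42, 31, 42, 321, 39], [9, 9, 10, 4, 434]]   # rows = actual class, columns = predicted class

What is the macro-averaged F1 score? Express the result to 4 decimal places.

Per-class F1 score (2·TP/(2·TP+FP+FN)):
  fr: TP=110, FP=35+24+42+9=110, FN=46+44+49+40=179 → 220/509 = 0.43222
  de: TP=426, FP=46+20+31+9=106, FN=35+39+30+44=148 → 852/1106 = 0.77034
  es: TP=199, FP=44+39+42+10=135, FN=24+20+20+28=92 → 398/625 = 0.63680
  it: TP=321, FP=49+30+20+4=103, FN=42+31+42+39=154 → 642/899 = 0.71413
  pt: TP=434, FP=40+44+28+39=151, FN=9+9+10+4=32 → 868/1051 = 0.82588
Macro-F1 score = mean = (0.43222 + 0.77034 + 0.63680 + 0.71413 + 0.82588) / 5 = 0.6759

0.6759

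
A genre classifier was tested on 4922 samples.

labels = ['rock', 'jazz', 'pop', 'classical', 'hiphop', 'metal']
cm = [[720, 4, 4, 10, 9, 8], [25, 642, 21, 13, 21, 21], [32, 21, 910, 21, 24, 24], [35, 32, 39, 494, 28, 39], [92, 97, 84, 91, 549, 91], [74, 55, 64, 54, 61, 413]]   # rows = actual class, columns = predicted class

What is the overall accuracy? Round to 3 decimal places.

0.757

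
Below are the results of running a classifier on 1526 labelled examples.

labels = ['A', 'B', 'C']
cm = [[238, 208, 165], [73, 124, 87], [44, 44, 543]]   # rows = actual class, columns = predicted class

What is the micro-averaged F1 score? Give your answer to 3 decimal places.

0.593

Micro-averaging pools counts across classes: ΣTP=905, ΣFP=621, ΣFN=621.
Micro-F1 score = 2·TP/(2·TP+FP+FN) on pooled counts = 0.593 (equals overall accuracy in single-label multiclass).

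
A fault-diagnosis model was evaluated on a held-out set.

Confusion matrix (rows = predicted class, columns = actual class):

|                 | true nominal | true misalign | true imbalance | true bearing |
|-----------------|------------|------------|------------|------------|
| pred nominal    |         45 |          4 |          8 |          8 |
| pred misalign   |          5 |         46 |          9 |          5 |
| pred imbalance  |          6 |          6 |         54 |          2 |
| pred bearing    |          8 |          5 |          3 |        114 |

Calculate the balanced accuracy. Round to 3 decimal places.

Balanced accuracy = mean of per-class recall.
  nominal: recall = 45/64 = 0.7031
  misalign: recall = 46/61 = 0.7541
  imbalance: recall = 54/74 = 0.7297
  bearing: recall = 114/129 = 0.8837
Mean = (0.7031 + 0.7541 + 0.7297 + 0.8837) / 4 = 0.768

0.768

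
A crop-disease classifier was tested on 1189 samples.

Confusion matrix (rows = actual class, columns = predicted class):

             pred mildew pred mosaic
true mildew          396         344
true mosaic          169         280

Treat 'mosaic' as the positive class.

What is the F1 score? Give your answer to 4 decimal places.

Precision = TP/(TP+FP) = 280/624 = 0.4487
Recall = TP/(TP+FN) = 280/449 = 0.6236
F1 = 2·TP/(2·TP+FP+FN) = 560/1073 = 0.5219

0.5219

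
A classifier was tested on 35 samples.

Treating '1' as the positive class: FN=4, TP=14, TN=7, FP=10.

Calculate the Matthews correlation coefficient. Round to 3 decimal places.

MCC = (TP·TN − FP·FN) / √((TP+FP)(TP+FN)(TN+FP)(TN+FN))
Numerator = 14·7 − 10·4 = 58
Denominator = √(24·18·17·11) = √80784 = 284.2253
MCC = 58 / 284.2253 = 0.204

0.204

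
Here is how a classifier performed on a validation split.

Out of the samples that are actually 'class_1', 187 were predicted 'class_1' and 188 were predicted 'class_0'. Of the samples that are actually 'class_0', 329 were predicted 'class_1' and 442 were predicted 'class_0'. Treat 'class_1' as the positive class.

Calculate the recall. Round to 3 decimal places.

Recall = TP/(TP+FN) = 187/(187+188) = 187/375 = 0.499

0.499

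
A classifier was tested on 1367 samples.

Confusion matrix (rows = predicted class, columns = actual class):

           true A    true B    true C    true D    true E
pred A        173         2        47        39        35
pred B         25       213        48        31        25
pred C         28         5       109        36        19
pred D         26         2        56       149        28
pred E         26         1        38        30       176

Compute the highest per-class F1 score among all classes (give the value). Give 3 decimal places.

0.754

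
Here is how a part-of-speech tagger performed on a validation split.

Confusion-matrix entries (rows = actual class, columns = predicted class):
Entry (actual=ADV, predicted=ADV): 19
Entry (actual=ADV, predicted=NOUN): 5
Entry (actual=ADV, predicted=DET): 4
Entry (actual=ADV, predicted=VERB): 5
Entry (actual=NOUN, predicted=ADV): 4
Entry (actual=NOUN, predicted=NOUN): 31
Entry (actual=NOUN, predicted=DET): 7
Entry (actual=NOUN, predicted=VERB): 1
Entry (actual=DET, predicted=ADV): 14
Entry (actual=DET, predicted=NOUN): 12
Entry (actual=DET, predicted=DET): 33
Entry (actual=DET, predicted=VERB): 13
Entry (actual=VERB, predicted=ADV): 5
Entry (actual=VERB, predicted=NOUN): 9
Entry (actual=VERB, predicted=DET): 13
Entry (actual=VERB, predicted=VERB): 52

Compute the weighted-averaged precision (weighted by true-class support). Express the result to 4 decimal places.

Per-class precision (TP/(TP+FP)):
  ADV: TP=19, FP=4+14+5=23 → 19/42 = 0.45238
  NOUN: TP=31, FP=5+12+9=26 → 31/57 = 0.54386
  DET: TP=33, FP=4+7+13=24 → 33/57 = 0.57895
  VERB: TP=52, FP=5+1+13=19 → 52/71 = 0.73239
Weighted-precision = Σ (supportᵢ/N)·precisionᵢ with N=227: (33/227)·0.45238 + (43/227)·0.54386 + (72/227)·0.57895 + (79/227)·0.73239 = 0.6073

0.6073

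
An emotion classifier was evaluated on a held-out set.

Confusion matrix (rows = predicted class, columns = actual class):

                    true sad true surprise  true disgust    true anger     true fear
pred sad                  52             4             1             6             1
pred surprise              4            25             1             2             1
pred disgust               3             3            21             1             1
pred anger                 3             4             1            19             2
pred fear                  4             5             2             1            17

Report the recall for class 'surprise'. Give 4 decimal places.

0.6098

recall = TP/(TP+FN).
surprise: TP=25, FN=4+3+4+5=16 → 25/41 = 0.60976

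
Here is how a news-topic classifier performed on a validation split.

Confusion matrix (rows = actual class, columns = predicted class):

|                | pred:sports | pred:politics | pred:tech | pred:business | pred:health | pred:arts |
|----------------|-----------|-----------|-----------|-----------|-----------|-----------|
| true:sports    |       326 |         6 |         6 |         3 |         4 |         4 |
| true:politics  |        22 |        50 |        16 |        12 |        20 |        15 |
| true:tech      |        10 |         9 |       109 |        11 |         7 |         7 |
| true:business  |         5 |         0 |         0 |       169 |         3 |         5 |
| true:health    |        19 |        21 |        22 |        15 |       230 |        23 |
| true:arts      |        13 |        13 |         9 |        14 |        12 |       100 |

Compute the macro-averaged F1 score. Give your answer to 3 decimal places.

0.704

Per-class F1 score (2·TP/(2·TP+FP+FN)):
  sports: TP=326, FP=22+10+5+19+13=69, FN=6+6+3+4+4=23 → 652/744 = 0.8763
  politics: TP=50, FP=6+9+0+21+13=49, FN=22+16+12+20+15=85 → 100/234 = 0.4274
  tech: TP=109, FP=6+16+0+22+9=53, FN=10+9+11+7+7=44 → 218/315 = 0.6921
  business: TP=169, FP=3+12+11+15+14=55, FN=5+0+0+3+5=13 → 338/406 = 0.8325
  health: TP=230, FP=4+20+7+3+12=46, FN=19+21+22+15+23=100 → 460/606 = 0.7591
  arts: TP=100, FP=4+15+7+5+23=54, FN=13+13+9+14+12=61 → 200/315 = 0.6349
Macro-F1 score = mean = (0.8763 + 0.4274 + 0.6921 + 0.8325 + 0.7591 + 0.6349) / 6 = 0.704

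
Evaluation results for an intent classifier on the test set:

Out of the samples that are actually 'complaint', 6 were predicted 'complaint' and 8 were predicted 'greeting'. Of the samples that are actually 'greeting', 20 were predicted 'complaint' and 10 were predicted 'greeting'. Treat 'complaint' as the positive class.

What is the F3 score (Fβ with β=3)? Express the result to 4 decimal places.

Fβ = (1+β²)·TP / ((1+β²)·TP + β²·FN + FP), with β²=9
= 10·6 / (10·6 + 9·8 + 20) = 0.3947

0.3947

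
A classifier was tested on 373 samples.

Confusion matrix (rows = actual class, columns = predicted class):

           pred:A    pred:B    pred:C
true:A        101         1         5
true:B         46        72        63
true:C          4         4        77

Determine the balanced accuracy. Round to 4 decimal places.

0.7492

Balanced accuracy = mean of per-class recall.
  A: recall = 101/107 = 0.94393
  B: recall = 72/181 = 0.39779
  C: recall = 77/85 = 0.90588
Mean = (0.94393 + 0.39779 + 0.90588) / 3 = 0.7492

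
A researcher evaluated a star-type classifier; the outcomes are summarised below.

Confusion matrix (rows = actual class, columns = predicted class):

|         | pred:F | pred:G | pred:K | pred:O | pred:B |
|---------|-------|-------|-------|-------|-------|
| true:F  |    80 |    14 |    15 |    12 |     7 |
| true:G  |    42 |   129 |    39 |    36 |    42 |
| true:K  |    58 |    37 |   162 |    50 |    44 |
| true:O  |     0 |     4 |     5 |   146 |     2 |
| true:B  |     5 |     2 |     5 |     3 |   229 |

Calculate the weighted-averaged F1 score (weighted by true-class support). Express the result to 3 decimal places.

Per-class F1 score (2·TP/(2·TP+FP+FN)):
  F: TP=80, FP=42+58+0+5=105, FN=14+15+12+7=48 → 160/313 = 0.5112
  G: TP=129, FP=14+37+4+2=57, FN=42+39+36+42=159 → 258/474 = 0.5443
  K: TP=162, FP=15+39+5+5=64, FN=58+37+50+44=189 → 324/577 = 0.5615
  O: TP=146, FP=12+36+50+3=101, FN=0+4+5+2=11 → 292/404 = 0.7228
  B: TP=229, FP=7+42+44+2=95, FN=5+2+5+3=15 → 458/568 = 0.8063
Weighted-F1 score = Σ (supportᵢ/N)·F1 scoreᵢ with N=1168: (128/1168)·0.5112 + (288/1168)·0.5443 + (351/1168)·0.5615 + (157/1168)·0.7228 + (244/1168)·0.8063 = 0.625

0.625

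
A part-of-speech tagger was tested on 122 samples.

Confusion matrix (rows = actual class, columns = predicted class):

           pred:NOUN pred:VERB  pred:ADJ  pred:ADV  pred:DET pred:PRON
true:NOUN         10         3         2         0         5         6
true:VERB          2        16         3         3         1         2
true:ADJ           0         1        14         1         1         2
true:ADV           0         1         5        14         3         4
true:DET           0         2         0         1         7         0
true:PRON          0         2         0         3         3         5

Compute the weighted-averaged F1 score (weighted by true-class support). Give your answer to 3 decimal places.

Per-class F1 score (2·TP/(2·TP+FP+FN)):
  NOUN: TP=10, FP=2+0+0+0+0=2, FN=3+2+0+5+6=16 → 20/38 = 0.5263
  VERB: TP=16, FP=3+1+1+2+2=9, FN=2+3+3+1+2=11 → 32/52 = 0.6154
  ADJ: TP=14, FP=2+3+5+0+0=10, FN=0+1+1+1+2=5 → 28/43 = 0.6512
  ADV: TP=14, FP=0+3+1+1+3=8, FN=0+1+5+3+4=13 → 28/49 = 0.5714
  DET: TP=7, FP=5+1+1+3+3=13, FN=0+2+0+1+0=3 → 14/30 = 0.4667
  PRON: TP=5, FP=6+2+2+4+0=14, FN=0+2+0+3+3=8 → 10/32 = 0.3125
Weighted-F1 score = Σ (supportᵢ/N)·F1 scoreᵢ with N=122: (26/122)·0.5263 + (27/122)·0.6154 + (19/122)·0.6512 + (27/122)·0.5714 + (10/122)·0.4667 + (13/122)·0.3125 = 0.548

0.548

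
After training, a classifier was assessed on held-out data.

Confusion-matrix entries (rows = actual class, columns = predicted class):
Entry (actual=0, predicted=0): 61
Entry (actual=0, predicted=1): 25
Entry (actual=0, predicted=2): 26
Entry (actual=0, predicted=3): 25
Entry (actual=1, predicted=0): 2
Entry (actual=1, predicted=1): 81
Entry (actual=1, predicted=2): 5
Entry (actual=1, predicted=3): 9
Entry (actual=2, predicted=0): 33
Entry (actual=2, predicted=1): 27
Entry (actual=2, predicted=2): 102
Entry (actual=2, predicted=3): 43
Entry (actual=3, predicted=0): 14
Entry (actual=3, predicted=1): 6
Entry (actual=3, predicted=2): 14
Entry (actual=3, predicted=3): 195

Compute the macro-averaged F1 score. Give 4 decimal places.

0.6346

Per-class F1 score (2·TP/(2·TP+FP+FN)):
  0: TP=61, FP=2+33+14=49, FN=25+26+25=76 → 122/247 = 0.49393
  1: TP=81, FP=25+27+6=58, FN=2+5+9=16 → 162/236 = 0.68644
  2: TP=102, FP=26+5+14=45, FN=33+27+43=103 → 204/352 = 0.57955
  3: TP=195, FP=25+9+43=77, FN=14+6+14=34 → 390/501 = 0.77844
Macro-F1 score = mean = (0.49393 + 0.68644 + 0.57955 + 0.77844) / 4 = 0.6346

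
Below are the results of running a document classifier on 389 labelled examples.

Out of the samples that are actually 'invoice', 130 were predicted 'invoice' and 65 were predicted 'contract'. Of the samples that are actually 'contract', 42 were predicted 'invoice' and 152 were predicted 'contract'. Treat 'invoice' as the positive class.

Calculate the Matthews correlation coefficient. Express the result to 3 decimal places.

MCC = (TP·TN − FP·FN) / √((TP+FP)(TP+FN)(TN+FP)(TN+FN))
Numerator = 130·152 − 42·65 = 17030
Denominator = √(172·195·194·217) = √1411966920 = 37576.1483
MCC = 17030 / 37576.1483 = 0.453

0.453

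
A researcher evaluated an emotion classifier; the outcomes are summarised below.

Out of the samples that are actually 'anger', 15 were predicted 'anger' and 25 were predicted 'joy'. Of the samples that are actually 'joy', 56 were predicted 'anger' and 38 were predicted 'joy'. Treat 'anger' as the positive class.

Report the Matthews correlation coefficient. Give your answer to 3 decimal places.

MCC = (TP·TN − FP·FN) / √((TP+FP)(TP+FN)(TN+FP)(TN+FN))
Numerator = 15·38 − 56·25 = -830
Denominator = √(71·40·94·63) = √16818480 = 4101.0340
MCC = -830 / 4101.0340 = -0.202

-0.202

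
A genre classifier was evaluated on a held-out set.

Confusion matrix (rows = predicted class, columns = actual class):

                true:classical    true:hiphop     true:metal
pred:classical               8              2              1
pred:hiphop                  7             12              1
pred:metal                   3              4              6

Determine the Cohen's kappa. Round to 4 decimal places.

Observed agreement pₒ = trace/N = 26/44 = 0.59091
Expected agreement pₑ = Σ (rowᵢ·colᵢ)/N² = (18·11 + 18·20 + 8·13)/44² = 0.34194
κ = (pₒ − pₑ)/(1 − pₑ) = (0.59091 − 0.34194)/(1 − 0.34194) = 0.3783

0.3783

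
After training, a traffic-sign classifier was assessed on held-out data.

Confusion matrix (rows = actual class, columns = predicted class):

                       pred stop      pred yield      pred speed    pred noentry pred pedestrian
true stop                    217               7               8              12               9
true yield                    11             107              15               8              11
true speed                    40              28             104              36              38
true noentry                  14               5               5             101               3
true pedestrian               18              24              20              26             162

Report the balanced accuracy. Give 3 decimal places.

Balanced accuracy = mean of per-class recall.
  stop: recall = 217/253 = 0.8577
  yield: recall = 107/152 = 0.7039
  speed: recall = 104/246 = 0.4228
  noentry: recall = 101/128 = 0.7891
  pedestrian: recall = 162/250 = 0.6480
Mean = (0.8577 + 0.7039 + 0.4228 + 0.7891 + 0.6480) / 5 = 0.684

0.684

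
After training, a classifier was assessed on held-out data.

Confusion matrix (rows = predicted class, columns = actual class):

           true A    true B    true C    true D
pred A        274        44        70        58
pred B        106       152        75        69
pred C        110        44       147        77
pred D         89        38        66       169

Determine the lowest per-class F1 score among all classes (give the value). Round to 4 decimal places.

Per-class F1 score (2·TP/(2·TP+FP+FN)):
  A: TP=274, FP=44+70+58=172, FN=106+110+89=305 → 548/1025 = 0.53463
  B: TP=152, FP=106+75+69=250, FN=44+44+38=126 → 304/680 = 0.44706
  C: TP=147, FP=110+44+77=231, FN=70+75+66=211 → 294/736 = 0.39946
  D: TP=169, FP=89+38+66=193, FN=58+69+77=204 → 338/735 = 0.45986
Lowest is class 'C' with F1 score = 0.3995.

0.3995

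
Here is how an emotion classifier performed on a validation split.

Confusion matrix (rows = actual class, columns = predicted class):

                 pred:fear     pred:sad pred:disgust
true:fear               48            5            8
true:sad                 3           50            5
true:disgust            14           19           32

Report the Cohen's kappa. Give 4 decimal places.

Observed agreement pₒ = trace/N = 130/184 = 0.70652
Expected agreement pₑ = Σ (rowᵢ·colᵢ)/N² = (61·65 + 58·74 + 65·45)/184² = 0.33028
κ = (pₒ − pₑ)/(1 − pₑ) = (0.70652 − 0.33028)/(1 − 0.33028) = 0.5618

0.5618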